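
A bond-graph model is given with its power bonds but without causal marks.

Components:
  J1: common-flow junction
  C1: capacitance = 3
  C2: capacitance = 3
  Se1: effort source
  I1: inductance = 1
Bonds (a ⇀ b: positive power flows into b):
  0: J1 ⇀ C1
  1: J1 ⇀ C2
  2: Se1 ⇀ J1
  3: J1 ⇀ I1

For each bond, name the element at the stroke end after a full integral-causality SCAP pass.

b0 stroke→J1
b1 stroke→J1
b2 stroke→J1
b3 stroke→I1

β2 |J1  (Se1 fixes effort; stroke away)
β0 |J1  (prefer integral on C1)
β1 |J1  (C2 integral (e out))
β3 |I1  (closing 1-jn rule on J1)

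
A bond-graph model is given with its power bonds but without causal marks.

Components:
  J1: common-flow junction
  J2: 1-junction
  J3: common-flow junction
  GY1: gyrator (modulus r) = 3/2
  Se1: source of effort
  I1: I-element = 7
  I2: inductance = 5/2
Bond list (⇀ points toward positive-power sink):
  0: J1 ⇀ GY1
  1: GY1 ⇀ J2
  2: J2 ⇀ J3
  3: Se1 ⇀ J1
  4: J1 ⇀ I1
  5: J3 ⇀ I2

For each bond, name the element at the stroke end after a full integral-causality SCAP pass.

bond 3 →J1  (source Se1 imposes e)
bond 4 →I1  (I1 outputs flow p/I1)
bond 0 →J1  (J1: bond 4 brought flow, rest push out)
bond 1 →J2  (GY1: gyrator matches bond 0)
bond 2 →J3  (J2 needs exactly one f-in)
bond 5 →I2  (J3 needs exactly one f-in)

b0 |J1
b1 |J2
b2 |J3
b3 |J1
b4 |I1
b5 |I2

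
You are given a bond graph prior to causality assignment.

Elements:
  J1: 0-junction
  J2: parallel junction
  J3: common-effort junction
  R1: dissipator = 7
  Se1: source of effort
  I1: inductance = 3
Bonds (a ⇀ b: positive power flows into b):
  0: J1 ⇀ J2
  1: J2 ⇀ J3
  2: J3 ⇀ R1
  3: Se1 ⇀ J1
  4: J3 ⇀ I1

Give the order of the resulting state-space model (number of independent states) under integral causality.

1  (I1 all integral)

β3 →J1  (source Se1 imposes e)
β0 →J2  (0-jn J1 has e-setter on 3)
β1 →J3  (J2: bond 0 brought effort, rest push out)
β2 →R1  (J3: bond 1 brought effort, rest push out)
β4 →I1  (common-e at J3 fixed by 1)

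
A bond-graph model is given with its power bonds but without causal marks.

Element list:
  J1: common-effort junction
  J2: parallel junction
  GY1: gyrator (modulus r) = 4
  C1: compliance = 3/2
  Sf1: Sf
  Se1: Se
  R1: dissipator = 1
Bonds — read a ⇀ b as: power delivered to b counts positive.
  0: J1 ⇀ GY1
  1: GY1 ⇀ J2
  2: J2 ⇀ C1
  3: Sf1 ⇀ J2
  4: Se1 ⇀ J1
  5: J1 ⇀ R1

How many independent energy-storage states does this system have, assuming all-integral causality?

1  (C1 all integral)

b3 →Sf1  (source Sf1 imposes f)
b4 →J1  (Se1 (Se) sets effort on bond)
b0 →GY1  (common-e at J1 fixed by 4)
b5 →R1  (0-jn J1 has e-setter on 4)
b1 →GY1  (through GY1, causality inverts; strokes same side of GY1)
b2 →J2  (closing 0-jn rule on J2)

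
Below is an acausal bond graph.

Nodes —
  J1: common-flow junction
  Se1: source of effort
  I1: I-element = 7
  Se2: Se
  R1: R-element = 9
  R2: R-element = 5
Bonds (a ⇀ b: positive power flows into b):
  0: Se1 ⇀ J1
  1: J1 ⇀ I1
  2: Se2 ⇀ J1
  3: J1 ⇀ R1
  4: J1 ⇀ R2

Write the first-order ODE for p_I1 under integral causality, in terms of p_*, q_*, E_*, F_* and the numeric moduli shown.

b0 stroke→J1  (Se1 fixes effort; stroke away)
b2 stroke→J1  (source Se2 imposes e)
b1 stroke→I1  (I1: I, integral causality)
b3 stroke→J1  (J1: bond 1 brought flow, rest push out)
b4 stroke→J1  (J1: bond 1 brought flow, rest push out)

dp_I1/dt = E_Se1 + E_Se2 - 2*p_I1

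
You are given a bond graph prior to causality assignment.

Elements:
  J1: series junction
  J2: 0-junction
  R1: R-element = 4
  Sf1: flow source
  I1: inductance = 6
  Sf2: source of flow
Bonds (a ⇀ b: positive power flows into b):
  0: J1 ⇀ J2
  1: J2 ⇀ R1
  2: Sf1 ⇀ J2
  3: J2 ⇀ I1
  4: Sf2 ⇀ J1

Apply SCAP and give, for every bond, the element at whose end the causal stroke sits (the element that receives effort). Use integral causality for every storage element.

β2 |Sf1  (source Sf1 imposes f)
β4 |Sf2  (Sf2: flow source, stroke at near end)
β0 |J1  (J1 flow already set via bond 4)
β3 |I1  (I1: I, integral causality)
β1 |J2  (only one effort-in slot at J2)

#0 →J1
#1 →J2
#2 →Sf1
#3 →I1
#4 →Sf2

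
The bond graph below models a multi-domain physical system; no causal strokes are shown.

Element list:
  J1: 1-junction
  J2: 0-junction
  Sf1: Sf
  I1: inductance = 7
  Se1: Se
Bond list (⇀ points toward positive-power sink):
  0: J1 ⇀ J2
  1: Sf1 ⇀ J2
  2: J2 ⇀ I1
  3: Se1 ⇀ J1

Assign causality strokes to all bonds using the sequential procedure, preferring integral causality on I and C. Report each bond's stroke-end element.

b0 |J2
b1 |Sf1
b2 |I1
b3 |J1

b1 stroke at Sf1  (source Sf1 imposes f)
b3 stroke at J1  (Se1 (Se) sets effort on bond)
b0 stroke at J2  (J1: last free bond brings flow in)
b2 stroke at I1  (J2 effort already set via bond 0)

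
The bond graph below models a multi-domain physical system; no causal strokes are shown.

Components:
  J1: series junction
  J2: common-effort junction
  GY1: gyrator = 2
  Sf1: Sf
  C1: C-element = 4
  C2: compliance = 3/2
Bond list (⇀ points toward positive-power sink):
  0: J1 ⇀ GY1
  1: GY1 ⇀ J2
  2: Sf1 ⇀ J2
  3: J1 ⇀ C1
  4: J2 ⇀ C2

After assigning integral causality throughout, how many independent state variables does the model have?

2  (C1, C2 all integral)

bond 2 |Sf1  (Sf1 fixes flow; stroke at Sf1)
bond 3 |J1  (prefer integral on C1)
bond 0 |GY1  (J1 needs exactly one f-in)
bond 1 |GY1  (through GY1, causality inverts; strokes same side of GY1)
bond 4 |J2  (only one effort-in slot at J2)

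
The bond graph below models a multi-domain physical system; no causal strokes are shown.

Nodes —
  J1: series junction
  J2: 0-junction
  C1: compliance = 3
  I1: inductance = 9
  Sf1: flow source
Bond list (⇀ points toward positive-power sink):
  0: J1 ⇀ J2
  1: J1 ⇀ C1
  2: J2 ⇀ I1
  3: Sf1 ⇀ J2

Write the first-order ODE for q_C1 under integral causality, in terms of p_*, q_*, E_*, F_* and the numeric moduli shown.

dq_C1/dt = -F_Sf1 + p_I1/9

b3 |Sf1  (Sf1 fixes flow; stroke at Sf1)
b1 |J1  (C1 outputs effort q/C1)
b0 |J2  (closing 1-jn rule on J1)
b2 |I1  (J2: bond 0 brought effort, rest push out)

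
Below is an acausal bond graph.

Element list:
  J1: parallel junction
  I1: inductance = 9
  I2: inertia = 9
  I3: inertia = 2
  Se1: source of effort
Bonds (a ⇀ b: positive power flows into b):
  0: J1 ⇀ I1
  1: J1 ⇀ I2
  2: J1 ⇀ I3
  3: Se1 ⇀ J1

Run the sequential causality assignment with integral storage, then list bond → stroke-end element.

b3 stroke at J1  (Se1 fixes effort; stroke away)
b0 stroke at I1  (0-jn J1 has e-setter on 3)
b1 stroke at I2  (J1: bond 3 brought effort, rest push out)
b2 stroke at I3  (J1: bond 3 brought effort, rest push out)

bond 0 stroke at I1
bond 1 stroke at I2
bond 2 stroke at I3
bond 3 stroke at J1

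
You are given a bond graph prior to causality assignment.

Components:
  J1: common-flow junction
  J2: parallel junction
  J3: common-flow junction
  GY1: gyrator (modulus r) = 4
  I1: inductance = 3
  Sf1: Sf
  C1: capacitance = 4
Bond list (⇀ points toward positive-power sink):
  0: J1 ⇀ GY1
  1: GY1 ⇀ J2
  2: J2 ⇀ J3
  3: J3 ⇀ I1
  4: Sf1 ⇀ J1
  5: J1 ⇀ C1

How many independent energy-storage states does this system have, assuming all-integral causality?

2  (C1, I1 all integral)

β4 stroke at Sf1  (source Sf1 imposes f)
β0 stroke at J1  (1-jn J1 has f-setter on 4)
β5 stroke at J1  (J1 flow already set via bond 4)
β1 stroke at J2  (GY1: gyrator matches bond 0)
β2 stroke at J3  (J2 effort already set via bond 1)
β3 stroke at I1  (J3 needs exactly one f-in)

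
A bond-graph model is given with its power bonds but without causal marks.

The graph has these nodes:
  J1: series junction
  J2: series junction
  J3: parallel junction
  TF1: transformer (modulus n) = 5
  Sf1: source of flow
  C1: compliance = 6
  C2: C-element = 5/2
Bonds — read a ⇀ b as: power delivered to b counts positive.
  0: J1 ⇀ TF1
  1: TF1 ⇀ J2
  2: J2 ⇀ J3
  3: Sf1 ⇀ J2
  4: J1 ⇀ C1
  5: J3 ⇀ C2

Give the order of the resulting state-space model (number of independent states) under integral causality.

2  (C1, C2 all integral)

bond 3 |Sf1  (Sf1 fixes flow; stroke at Sf1)
bond 1 |J2  (1-jn J2 has f-setter on 3)
bond 2 |J2  (common-f at J2 fixed by 3)
bond 5 |J3  (J3 needs exactly one e-in)
bond 0 |TF1  (through TF1, causality passes straight; one stroke at TF1)
bond 4 |J1  (J1: bond 0 brought flow, rest push out)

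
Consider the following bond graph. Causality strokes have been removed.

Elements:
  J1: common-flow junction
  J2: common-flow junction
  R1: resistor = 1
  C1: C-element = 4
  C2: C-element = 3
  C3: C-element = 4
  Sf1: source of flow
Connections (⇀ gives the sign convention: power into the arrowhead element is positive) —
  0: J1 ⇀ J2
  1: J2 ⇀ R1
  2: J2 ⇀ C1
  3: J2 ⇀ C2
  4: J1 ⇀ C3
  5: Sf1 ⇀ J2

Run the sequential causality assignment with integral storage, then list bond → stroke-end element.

bond 0 stroke at J2
bond 1 stroke at J2
bond 2 stroke at J2
bond 3 stroke at J2
bond 4 stroke at J1
bond 5 stroke at Sf1

β5 stroke at Sf1  (source Sf1 imposes f)
β0 stroke at J2  (common-f at J2 fixed by 5)
β1 stroke at J2  (1-jn J2 has f-setter on 5)
β2 stroke at J2  (J2 flow already set via bond 5)
β3 stroke at J2  (1-jn J2 has f-setter on 5)
β4 stroke at J1  (J1: bond 0 brought flow, rest push out)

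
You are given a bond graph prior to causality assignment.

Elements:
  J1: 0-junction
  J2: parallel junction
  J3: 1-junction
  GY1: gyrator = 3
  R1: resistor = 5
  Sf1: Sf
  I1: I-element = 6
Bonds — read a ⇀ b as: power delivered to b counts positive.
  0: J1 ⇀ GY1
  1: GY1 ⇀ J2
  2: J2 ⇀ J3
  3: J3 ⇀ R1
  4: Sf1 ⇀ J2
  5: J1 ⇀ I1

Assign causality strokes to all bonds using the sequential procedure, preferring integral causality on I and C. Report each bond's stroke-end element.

bond 0 stroke at J1
bond 1 stroke at J2
bond 2 stroke at J3
bond 3 stroke at R1
bond 4 stroke at Sf1
bond 5 stroke at I1

#4 stroke at Sf1  (Sf1: flow source, stroke at near end)
#5 stroke at I1  (prefer integral on I1)
#0 stroke at J1  (J1 needs exactly one e-in)
#1 stroke at J2  (GY1: gyrator matches bond 0)
#2 stroke at J3  (common-e at J2 fixed by 1)
#3 stroke at R1  (J3: last free bond brings flow in)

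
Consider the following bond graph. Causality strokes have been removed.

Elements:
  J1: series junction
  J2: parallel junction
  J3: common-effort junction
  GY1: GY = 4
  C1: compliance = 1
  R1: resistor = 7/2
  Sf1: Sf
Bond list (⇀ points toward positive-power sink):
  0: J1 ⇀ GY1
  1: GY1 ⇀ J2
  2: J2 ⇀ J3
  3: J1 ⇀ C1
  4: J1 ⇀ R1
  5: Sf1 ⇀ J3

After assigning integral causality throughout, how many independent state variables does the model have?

β5 stroke→Sf1  (Sf1: flow source, stroke at near end)
β2 stroke→J3  (only one effort-in slot at J3)
β1 stroke→J2  (J2 needs exactly one e-in)
β0 stroke→J1  (GY1 both-in/both-out from 1)
β3 stroke→J1  (C1: C, integral causality)
β4 stroke→R1  (J1: last free bond brings flow in)

1  (C1 all integral)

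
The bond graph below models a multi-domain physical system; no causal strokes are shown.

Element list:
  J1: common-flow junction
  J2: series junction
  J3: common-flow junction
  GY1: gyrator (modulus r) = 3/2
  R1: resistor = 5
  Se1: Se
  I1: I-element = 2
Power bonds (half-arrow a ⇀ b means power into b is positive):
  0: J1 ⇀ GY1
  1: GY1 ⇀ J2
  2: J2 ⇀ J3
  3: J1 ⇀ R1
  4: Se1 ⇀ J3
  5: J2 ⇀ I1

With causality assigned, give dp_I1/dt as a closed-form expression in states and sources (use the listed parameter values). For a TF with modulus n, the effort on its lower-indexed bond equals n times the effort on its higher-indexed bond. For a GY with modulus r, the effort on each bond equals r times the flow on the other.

dp_I1/dt = E_Se1 - 9*p_I1/40

b4 →J3  (Se1: effort source, stroke at far end)
b2 →J2  (J3 needs exactly one f-in)
b5 →I1  (prefer integral on I1)
b1 →J2  (common-f at J2 fixed by 5)
b0 →J1  (GY1: gyrator matches bond 1)
b3 →R1  (J1: last free bond brings flow in)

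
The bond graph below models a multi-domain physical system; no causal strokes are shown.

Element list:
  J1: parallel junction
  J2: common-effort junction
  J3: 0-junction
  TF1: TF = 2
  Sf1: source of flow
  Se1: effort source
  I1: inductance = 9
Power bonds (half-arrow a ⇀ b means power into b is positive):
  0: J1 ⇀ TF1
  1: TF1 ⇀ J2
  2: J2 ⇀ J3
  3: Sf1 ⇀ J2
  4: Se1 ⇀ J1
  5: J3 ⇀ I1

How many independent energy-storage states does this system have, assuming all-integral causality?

1  (I1 all integral)

#3 stroke→Sf1  (Sf1 fixes flow; stroke at Sf1)
#4 stroke→J1  (Se1 (Se) sets effort on bond)
#0 stroke→TF1  (0-jn J1 has e-setter on 4)
#1 stroke→J2  (TF TF1: opposite of bond 0)
#2 stroke→J3  (J2 effort already set via bond 1)
#5 stroke→I1  (J3: bond 2 brought effort, rest push out)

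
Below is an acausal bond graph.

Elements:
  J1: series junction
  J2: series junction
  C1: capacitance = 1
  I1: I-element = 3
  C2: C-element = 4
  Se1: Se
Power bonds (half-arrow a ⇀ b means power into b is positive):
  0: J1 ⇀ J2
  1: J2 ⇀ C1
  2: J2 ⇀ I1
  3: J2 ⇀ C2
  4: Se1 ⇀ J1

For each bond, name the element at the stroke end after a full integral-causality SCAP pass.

bond 0 stroke→J2
bond 1 stroke→J2
bond 2 stroke→I1
bond 3 stroke→J2
bond 4 stroke→J1

#4 →J1  (Se1: effort source, stroke at far end)
#0 →J2  (closing 1-jn rule on J1)
#1 →J2  (prefer integral on C1)
#2 →I1  (I1 integral (f out))
#3 →J2  (common-f at J2 fixed by 2)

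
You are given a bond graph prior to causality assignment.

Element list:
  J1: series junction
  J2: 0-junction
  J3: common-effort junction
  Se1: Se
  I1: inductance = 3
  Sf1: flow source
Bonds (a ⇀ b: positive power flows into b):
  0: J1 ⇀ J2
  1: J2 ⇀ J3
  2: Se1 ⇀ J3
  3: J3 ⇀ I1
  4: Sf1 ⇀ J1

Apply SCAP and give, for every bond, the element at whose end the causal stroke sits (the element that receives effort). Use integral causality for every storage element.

β0 stroke at J1
β1 stroke at J2
β2 stroke at J3
β3 stroke at I1
β4 stroke at Sf1

β2 |J3  (Se1 (Se) sets effort on bond)
β4 |Sf1  (Sf1 (Sf) sets flow on bond)
β0 |J1  (common-f at J1 fixed by 4)
β1 |J2  (J2 needs exactly one e-in)
β3 |I1  (common-e at J3 fixed by 2)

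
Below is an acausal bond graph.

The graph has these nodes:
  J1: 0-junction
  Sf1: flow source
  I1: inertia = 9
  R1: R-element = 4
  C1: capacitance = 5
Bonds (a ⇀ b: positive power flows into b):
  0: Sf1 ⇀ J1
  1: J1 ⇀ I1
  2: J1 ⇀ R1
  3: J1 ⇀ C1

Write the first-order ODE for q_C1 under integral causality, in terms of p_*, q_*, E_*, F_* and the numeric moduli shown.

β0 stroke→Sf1  (Sf1 fixes flow; stroke at Sf1)
β1 stroke→I1  (I1 integral (f out))
β3 stroke→J1  (prefer integral on C1)
β2 stroke→R1  (common-e at J1 fixed by 3)

dq_C1/dt = F_Sf1 - p_I1/9 - q_C1/20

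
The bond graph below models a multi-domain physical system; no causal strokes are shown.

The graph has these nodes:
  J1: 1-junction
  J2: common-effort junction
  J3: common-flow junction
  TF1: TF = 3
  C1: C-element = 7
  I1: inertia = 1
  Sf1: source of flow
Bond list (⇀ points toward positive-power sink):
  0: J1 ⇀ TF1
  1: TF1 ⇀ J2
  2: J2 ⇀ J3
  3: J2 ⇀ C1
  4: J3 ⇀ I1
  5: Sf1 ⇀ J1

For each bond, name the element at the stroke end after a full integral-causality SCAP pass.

bond 0 stroke→J1
bond 1 stroke→TF1
bond 2 stroke→J3
bond 3 stroke→J2
bond 4 stroke→I1
bond 5 stroke→Sf1

b5 →Sf1  (Sf1 fixes flow; stroke at Sf1)
b0 →J1  (common-f at J1 fixed by 5)
b1 →TF1  (TF TF1: opposite of bond 0)
b3 →J2  (prefer integral on C1)
b2 →J3  (0-jn J2 has e-setter on 3)
b4 →I1  (only one flow-in slot at J3)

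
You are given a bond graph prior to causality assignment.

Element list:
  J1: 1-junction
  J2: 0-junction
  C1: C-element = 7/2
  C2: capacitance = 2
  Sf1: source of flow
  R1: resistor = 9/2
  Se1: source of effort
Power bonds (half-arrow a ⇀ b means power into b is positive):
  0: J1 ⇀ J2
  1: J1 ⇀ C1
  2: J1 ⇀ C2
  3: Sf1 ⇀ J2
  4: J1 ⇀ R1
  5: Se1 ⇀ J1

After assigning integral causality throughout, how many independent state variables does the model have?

2  (C1, C2 all integral)

b3 |Sf1  (Sf1: flow source, stroke at near end)
b5 |J1  (Se1 fixes effort; stroke away)
b0 |J2  (only one effort-in slot at J2)
b1 |J1  (J1: bond 0 brought flow, rest push out)
b2 |J1  (J1: bond 0 brought flow, rest push out)
b4 |J1  (common-f at J1 fixed by 0)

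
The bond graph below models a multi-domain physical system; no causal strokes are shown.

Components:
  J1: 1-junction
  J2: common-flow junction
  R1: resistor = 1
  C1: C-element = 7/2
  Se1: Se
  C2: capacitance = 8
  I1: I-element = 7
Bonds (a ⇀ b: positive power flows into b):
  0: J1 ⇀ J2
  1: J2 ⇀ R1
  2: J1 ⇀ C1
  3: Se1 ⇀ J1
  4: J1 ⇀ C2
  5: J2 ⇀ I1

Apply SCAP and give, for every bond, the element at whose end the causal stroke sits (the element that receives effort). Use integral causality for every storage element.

β3 stroke→J1  (Se1 (Se) sets effort on bond)
β2 stroke→J1  (C1 integral (e out))
β4 stroke→J1  (C2 integral (e out))
β0 stroke→J2  (J1 needs exactly one f-in)
β5 stroke→I1  (I1 outputs flow p/I1)
β1 stroke→J2  (J2 flow already set via bond 5)

β0 →J2
β1 →J2
β2 →J1
β3 →J1
β4 →J1
β5 →I1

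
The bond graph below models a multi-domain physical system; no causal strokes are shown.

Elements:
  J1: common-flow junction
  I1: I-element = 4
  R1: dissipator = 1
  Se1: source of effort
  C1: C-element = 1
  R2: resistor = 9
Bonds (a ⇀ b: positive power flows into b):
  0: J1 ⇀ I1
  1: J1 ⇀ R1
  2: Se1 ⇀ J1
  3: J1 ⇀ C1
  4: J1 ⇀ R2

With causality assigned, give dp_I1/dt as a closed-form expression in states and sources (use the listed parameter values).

dp_I1/dt = E_Se1 - 5*p_I1/2 - q_C1

#2 stroke→J1  (Se1: effort source, stroke at far end)
#0 stroke→I1  (I1: I, integral causality)
#1 stroke→J1  (J1: bond 0 brought flow, rest push out)
#3 stroke→J1  (J1: bond 0 brought flow, rest push out)
#4 stroke→J1  (1-jn J1 has f-setter on 0)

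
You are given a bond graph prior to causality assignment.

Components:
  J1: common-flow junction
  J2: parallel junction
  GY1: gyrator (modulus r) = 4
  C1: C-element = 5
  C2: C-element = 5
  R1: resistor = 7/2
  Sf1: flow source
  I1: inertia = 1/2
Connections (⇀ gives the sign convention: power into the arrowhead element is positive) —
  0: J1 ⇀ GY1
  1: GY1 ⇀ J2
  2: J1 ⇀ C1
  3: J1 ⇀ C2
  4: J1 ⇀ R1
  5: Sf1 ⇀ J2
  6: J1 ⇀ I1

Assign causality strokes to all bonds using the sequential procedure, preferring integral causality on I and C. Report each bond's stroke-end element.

bond 5 stroke→Sf1  (Sf1: flow source, stroke at near end)
bond 1 stroke→J2  (only one effort-in slot at J2)
bond 0 stroke→J1  (through GY1, causality inverts; strokes same side of GY1)
bond 2 stroke→J1  (C1 integral (e out))
bond 3 stroke→J1  (C2: C, integral causality)
bond 6 stroke→I1  (I1 outputs flow p/I1)
bond 4 stroke→J1  (1-jn J1 has f-setter on 6)

b0 stroke at J1
b1 stroke at J2
b2 stroke at J1
b3 stroke at J1
b4 stroke at J1
b5 stroke at Sf1
b6 stroke at I1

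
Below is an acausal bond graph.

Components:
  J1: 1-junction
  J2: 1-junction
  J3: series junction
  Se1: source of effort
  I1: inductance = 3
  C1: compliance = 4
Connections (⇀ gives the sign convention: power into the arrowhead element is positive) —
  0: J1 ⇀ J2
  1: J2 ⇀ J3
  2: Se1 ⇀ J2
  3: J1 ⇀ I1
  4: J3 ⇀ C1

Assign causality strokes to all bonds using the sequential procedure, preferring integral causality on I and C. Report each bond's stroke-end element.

#2 stroke at J2  (Se1 (Se) sets effort on bond)
#3 stroke at I1  (prefer integral on I1)
#0 stroke at J1  (common-f at J1 fixed by 3)
#1 stroke at J2  (1-jn J2 has f-setter on 0)
#4 stroke at J3  (J3: bond 1 brought flow, rest push out)

β0 stroke→J1
β1 stroke→J2
β2 stroke→J2
β3 stroke→I1
β4 stroke→J3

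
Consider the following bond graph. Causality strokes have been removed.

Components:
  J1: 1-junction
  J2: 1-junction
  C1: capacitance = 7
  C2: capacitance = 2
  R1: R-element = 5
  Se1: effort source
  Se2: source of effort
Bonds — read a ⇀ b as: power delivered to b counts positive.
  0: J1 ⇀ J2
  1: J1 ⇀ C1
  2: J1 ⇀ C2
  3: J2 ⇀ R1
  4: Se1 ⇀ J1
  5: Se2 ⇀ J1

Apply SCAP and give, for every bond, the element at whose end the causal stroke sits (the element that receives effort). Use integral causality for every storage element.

b4 stroke at J1  (Se1: effort source, stroke at far end)
b5 stroke at J1  (Se2 (Se) sets effort on bond)
b1 stroke at J1  (prefer integral on C1)
b2 stroke at J1  (C2 outputs effort q/C2)
b0 stroke at J2  (J1: last free bond brings flow in)
b3 stroke at R1  (J2 needs exactly one f-in)

bond 0 →J2
bond 1 →J1
bond 2 →J1
bond 3 →R1
bond 4 →J1
bond 5 →J1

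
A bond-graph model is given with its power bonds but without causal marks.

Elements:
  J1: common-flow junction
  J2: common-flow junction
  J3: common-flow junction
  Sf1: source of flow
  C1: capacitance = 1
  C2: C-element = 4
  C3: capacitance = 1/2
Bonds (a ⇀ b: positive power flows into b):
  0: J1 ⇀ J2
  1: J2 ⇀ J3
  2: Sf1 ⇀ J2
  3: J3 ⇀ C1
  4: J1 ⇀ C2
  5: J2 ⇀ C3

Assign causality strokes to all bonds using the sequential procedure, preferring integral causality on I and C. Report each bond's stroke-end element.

b2 |Sf1  (source Sf1 imposes f)
b0 |J2  (1-jn J2 has f-setter on 2)
b1 |J2  (J2: bond 2 brought flow, rest push out)
b5 |J2  (common-f at J2 fixed by 2)
b3 |J3  (J3 flow already set via bond 1)
b4 |J1  (1-jn J1 has f-setter on 0)

b0 stroke at J2
b1 stroke at J2
b2 stroke at Sf1
b3 stroke at J3
b4 stroke at J1
b5 stroke at J2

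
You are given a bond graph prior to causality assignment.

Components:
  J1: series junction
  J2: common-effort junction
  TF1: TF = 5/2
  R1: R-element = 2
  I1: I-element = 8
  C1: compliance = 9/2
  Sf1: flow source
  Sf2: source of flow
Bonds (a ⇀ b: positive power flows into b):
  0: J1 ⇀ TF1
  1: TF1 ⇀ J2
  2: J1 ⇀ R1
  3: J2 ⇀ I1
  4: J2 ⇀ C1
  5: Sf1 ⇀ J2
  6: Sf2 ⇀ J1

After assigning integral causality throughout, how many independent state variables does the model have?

2  (C1, I1 all integral)

#5 stroke at Sf1  (Sf1 (Sf) sets flow on bond)
#6 stroke at Sf2  (Sf2: flow source, stroke at near end)
#0 stroke at J1  (J1 flow already set via bond 6)
#2 stroke at J1  (J1: bond 6 brought flow, rest push out)
#1 stroke at TF1  (TF1: transformer flips bond 0)
#3 stroke at I1  (I1 integral (f out))
#4 stroke at J2  (closing 0-jn rule on J2)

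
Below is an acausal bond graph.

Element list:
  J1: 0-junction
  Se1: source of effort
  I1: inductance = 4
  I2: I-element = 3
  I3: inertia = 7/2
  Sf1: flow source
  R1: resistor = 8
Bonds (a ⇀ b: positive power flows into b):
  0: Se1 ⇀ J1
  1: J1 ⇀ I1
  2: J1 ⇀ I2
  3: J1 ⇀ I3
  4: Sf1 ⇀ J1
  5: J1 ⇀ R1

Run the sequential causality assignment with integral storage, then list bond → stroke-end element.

#0 →J1  (Se1: effort source, stroke at far end)
#4 →Sf1  (Sf1 (Sf) sets flow on bond)
#1 →I1  (0-jn J1 has e-setter on 0)
#2 →I2  (0-jn J1 has e-setter on 0)
#3 →I3  (J1 effort already set via bond 0)
#5 →R1  (J1: bond 0 brought effort, rest push out)

bond 0 →J1
bond 1 →I1
bond 2 →I2
bond 3 →I3
bond 4 →Sf1
bond 5 →R1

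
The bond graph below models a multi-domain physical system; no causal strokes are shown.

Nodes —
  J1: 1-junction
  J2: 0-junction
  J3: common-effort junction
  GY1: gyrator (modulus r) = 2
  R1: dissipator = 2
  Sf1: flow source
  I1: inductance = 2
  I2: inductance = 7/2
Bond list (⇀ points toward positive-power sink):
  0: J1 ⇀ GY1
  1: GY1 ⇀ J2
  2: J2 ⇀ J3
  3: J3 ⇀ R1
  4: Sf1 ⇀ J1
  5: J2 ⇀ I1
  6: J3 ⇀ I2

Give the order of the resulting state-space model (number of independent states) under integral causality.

bond 4 |Sf1  (Sf1: flow source, stroke at near end)
bond 0 |J1  (J1 flow already set via bond 4)
bond 1 |J2  (GY1 both-in/both-out from 0)
bond 2 |J3  (0-jn J2 has e-setter on 1)
bond 5 |I1  (common-e at J2 fixed by 1)
bond 3 |R1  (0-jn J3 has e-setter on 2)
bond 6 |I2  (J3: bond 2 brought effort, rest push out)

2  (I1, I2 all integral)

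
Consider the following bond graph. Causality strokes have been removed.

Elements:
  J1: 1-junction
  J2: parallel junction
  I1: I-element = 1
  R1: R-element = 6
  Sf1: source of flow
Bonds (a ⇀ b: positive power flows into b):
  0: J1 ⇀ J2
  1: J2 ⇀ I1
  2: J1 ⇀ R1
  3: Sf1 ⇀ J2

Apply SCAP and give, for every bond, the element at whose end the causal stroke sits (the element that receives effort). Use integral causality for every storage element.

b0 |J2
b1 |I1
b2 |J1
b3 |Sf1

#3 →Sf1  (Sf1 (Sf) sets flow on bond)
#1 →I1  (I1 integral (f out))
#0 →J2  (only one effort-in slot at J2)
#2 →J1  (1-jn J1 has f-setter on 0)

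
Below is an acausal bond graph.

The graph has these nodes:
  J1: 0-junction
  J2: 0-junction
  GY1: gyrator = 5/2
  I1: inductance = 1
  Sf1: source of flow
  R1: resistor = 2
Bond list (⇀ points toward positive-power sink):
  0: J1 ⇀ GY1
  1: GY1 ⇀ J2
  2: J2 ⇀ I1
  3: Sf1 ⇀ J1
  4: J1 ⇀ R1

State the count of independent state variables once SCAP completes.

β3 |Sf1  (Sf1 fixes flow; stroke at Sf1)
β2 |I1  (I1 integral (f out))
β1 |J2  (closing 0-jn rule on J2)
β0 |J1  (through GY1, causality inverts; strokes same side of GY1)
β4 |R1  (common-e at J1 fixed by 0)

1  (I1 all integral)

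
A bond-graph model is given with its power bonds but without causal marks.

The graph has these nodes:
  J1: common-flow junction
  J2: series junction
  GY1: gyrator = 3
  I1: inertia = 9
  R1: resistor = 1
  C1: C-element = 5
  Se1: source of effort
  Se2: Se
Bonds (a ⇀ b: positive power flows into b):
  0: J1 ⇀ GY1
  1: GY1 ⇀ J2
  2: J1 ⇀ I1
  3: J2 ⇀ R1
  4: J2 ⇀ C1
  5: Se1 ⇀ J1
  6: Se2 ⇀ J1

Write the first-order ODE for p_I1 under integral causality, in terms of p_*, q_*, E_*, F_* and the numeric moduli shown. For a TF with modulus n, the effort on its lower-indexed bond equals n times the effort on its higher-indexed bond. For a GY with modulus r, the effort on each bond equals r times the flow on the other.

#5 |J1  (source Se1 imposes e)
#6 |J1  (source Se2 imposes e)
#2 |I1  (I1 outputs flow p/I1)
#0 |J1  (1-jn J1 has f-setter on 2)
#1 |J2  (GY GY1: same side as bond 0)
#4 |J2  (C1 integral (e out))
#3 |R1  (closing 1-jn rule on J2)

dp_I1/dt = E_Se1 + E_Se2 - p_I1 + 3*q_C1/5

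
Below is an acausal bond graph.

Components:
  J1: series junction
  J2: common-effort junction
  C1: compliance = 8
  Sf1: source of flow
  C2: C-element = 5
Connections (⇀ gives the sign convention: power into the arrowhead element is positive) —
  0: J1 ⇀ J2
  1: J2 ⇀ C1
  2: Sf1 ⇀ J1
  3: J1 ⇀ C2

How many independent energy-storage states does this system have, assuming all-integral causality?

2  (C1, C2 all integral)

b2 stroke at Sf1  (Sf1 fixes flow; stroke at Sf1)
b0 stroke at J1  (common-f at J1 fixed by 2)
b3 stroke at J1  (J1: bond 2 brought flow, rest push out)
b1 stroke at J2  (J2: last free bond brings effort in)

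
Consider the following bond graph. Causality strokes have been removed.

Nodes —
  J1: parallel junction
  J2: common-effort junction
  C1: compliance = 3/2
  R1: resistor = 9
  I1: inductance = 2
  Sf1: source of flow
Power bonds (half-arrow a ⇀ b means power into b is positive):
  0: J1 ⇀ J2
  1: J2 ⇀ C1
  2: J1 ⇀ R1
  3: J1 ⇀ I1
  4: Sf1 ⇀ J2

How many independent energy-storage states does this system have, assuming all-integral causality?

2  (C1, I1 all integral)

b4 |Sf1  (Sf1 fixes flow; stroke at Sf1)
b1 |J2  (C1 outputs effort q/C1)
b0 |J1  (0-jn J2 has e-setter on 1)
b2 |R1  (0-jn J1 has e-setter on 0)
b3 |I1  (J1 effort already set via bond 0)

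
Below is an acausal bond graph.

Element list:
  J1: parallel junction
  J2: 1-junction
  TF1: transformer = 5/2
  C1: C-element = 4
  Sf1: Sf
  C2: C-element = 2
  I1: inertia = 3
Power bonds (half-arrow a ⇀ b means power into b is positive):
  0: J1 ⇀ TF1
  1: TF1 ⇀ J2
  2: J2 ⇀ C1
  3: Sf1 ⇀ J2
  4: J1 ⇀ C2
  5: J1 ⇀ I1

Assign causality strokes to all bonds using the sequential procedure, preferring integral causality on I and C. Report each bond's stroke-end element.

b3 stroke→Sf1  (source Sf1 imposes f)
b1 stroke→J2  (1-jn J2 has f-setter on 3)
b2 stroke→J2  (common-f at J2 fixed by 3)
b0 stroke→TF1  (TF1 one-in-one-out from 1)
b4 stroke→J1  (C2 integral (e out))
b5 stroke→I1  (common-e at J1 fixed by 4)

β0 →TF1
β1 →J2
β2 →J2
β3 →Sf1
β4 →J1
β5 →I1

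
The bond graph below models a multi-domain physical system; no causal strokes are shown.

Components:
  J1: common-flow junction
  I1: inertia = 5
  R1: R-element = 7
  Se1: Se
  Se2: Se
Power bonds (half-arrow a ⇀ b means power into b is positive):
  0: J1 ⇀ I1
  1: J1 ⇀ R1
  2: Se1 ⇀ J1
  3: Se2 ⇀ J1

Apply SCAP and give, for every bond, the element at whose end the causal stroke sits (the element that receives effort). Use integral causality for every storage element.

#2 |J1  (source Se1 imposes e)
#3 |J1  (source Se2 imposes e)
#0 |I1  (I1 integral (f out))
#1 |J1  (common-f at J1 fixed by 0)

bond 0 stroke→I1
bond 1 stroke→J1
bond 2 stroke→J1
bond 3 stroke→J1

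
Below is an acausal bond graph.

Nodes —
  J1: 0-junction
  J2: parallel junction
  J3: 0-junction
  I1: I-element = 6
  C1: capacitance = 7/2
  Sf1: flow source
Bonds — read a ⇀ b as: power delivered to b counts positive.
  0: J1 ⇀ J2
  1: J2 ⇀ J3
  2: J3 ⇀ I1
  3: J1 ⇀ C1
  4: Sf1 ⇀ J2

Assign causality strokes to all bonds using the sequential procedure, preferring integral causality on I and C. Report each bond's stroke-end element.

β4 stroke at Sf1  (Sf1 fixes flow; stroke at Sf1)
β2 stroke at I1  (I1: I, integral causality)
β1 stroke at J3  (closing 0-jn rule on J3)
β0 stroke at J2  (closing 0-jn rule on J2)
β3 stroke at J1  (only one effort-in slot at J1)

b0 stroke at J2
b1 stroke at J3
b2 stroke at I1
b3 stroke at J1
b4 stroke at Sf1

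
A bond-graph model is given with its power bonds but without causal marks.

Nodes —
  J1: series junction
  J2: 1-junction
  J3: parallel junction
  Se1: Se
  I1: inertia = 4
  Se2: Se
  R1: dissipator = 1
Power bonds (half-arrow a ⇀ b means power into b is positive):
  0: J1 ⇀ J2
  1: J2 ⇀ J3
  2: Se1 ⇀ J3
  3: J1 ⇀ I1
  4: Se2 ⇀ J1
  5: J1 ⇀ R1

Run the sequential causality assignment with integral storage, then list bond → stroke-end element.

b2 stroke at J3  (Se1 fixes effort; stroke away)
b4 stroke at J1  (Se2 (Se) sets effort on bond)
b1 stroke at J2  (common-e at J3 fixed by 2)
b0 stroke at J1  (J2 needs exactly one f-in)
b3 stroke at I1  (I1 integral (f out))
b5 stroke at J1  (J1: bond 3 brought flow, rest push out)

β0 →J1
β1 →J2
β2 →J3
β3 →I1
β4 →J1
β5 →J1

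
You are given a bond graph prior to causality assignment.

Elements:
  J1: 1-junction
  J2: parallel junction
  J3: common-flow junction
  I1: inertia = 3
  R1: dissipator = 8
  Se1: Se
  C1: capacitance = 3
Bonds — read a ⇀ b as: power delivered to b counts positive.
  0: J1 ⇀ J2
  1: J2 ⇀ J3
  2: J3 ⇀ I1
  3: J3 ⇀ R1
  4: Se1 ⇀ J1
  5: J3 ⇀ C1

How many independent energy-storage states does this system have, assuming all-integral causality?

bond 4 →J1  (Se1: effort source, stroke at far end)
bond 0 →J2  (only one flow-in slot at J1)
bond 1 →J3  (J2 effort already set via bond 0)
bond 2 →I1  (I1 integral (f out))
bond 3 →J3  (1-jn J3 has f-setter on 2)
bond 5 →J3  (common-f at J3 fixed by 2)

2  (C1, I1 all integral)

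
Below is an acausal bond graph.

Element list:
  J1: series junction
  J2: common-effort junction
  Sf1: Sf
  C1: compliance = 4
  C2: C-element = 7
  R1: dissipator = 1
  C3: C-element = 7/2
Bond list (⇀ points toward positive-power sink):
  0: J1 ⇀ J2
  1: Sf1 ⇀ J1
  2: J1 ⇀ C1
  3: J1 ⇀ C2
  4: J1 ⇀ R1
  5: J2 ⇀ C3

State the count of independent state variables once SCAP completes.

bond 1 |Sf1  (Sf1 fixes flow; stroke at Sf1)
bond 0 |J1  (J1 flow already set via bond 1)
bond 2 |J1  (common-f at J1 fixed by 1)
bond 3 |J1  (common-f at J1 fixed by 1)
bond 4 |J1  (common-f at J1 fixed by 1)
bond 5 |J2  (closing 0-jn rule on J2)

3  (C1, C2, C3 all integral)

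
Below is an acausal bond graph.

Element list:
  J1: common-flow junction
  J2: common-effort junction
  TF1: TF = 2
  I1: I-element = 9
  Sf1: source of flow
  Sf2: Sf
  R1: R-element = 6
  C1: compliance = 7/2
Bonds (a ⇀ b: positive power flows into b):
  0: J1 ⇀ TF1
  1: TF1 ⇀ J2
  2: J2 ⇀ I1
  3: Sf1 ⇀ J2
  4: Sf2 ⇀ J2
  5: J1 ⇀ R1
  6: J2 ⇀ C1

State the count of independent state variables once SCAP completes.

2  (C1, I1 all integral)

b3 stroke at Sf1  (source Sf1 imposes f)
b4 stroke at Sf2  (Sf2 fixes flow; stroke at Sf2)
b2 stroke at I1  (I1 integral (f out))
b6 stroke at J2  (C1 outputs effort q/C1)
b1 stroke at TF1  (0-jn J2 has e-setter on 6)
b0 stroke at J1  (through TF1, causality passes straight; one stroke at TF1)
b5 stroke at R1  (only one flow-in slot at J1)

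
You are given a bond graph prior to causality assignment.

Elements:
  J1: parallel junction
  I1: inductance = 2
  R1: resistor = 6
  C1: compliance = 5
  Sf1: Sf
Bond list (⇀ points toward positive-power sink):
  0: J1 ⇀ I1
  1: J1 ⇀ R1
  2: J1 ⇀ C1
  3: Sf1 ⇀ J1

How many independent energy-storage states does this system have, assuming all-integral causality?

b3 stroke→Sf1  (source Sf1 imposes f)
b0 stroke→I1  (prefer integral on I1)
b2 stroke→J1  (prefer integral on C1)
b1 stroke→R1  (common-e at J1 fixed by 2)

2  (C1, I1 all integral)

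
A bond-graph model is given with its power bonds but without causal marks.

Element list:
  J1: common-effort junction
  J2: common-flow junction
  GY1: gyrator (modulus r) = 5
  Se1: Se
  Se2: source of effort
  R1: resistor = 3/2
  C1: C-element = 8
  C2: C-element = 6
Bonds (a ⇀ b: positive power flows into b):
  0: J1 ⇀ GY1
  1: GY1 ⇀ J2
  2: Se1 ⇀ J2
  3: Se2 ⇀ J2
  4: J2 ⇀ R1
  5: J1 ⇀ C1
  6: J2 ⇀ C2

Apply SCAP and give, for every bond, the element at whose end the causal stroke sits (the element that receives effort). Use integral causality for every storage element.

β2 stroke at J2  (Se1 (Se) sets effort on bond)
β3 stroke at J2  (Se2: effort source, stroke at far end)
β5 stroke at J1  (C1 integral (e out))
β0 stroke at GY1  (0-jn J1 has e-setter on 5)
β1 stroke at GY1  (GY1 both-in/both-out from 0)
β4 stroke at J2  (common-f at J2 fixed by 1)
β6 stroke at J2  (common-f at J2 fixed by 1)

#0 stroke at GY1
#1 stroke at GY1
#2 stroke at J2
#3 stroke at J2
#4 stroke at J2
#5 stroke at J1
#6 stroke at J2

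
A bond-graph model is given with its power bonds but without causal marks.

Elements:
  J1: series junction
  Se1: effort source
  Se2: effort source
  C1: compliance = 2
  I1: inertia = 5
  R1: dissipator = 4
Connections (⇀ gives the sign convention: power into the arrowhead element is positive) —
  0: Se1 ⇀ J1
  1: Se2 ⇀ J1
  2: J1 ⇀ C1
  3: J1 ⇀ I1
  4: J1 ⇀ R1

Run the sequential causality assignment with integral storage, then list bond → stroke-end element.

bond 0 |J1
bond 1 |J1
bond 2 |J1
bond 3 |I1
bond 4 |J1

β0 →J1  (source Se1 imposes e)
β1 →J1  (Se2 (Se) sets effort on bond)
β2 →J1  (prefer integral on C1)
β3 →I1  (I1 integral (f out))
β4 →J1  (J1 flow already set via bond 3)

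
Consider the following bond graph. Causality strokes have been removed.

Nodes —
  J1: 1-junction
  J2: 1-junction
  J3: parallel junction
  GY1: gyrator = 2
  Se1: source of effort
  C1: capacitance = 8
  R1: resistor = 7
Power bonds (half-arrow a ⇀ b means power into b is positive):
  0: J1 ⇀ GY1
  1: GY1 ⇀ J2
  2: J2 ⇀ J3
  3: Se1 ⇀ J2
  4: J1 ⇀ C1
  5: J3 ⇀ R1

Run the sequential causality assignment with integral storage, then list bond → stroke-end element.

b0 stroke→GY1
b1 stroke→GY1
b2 stroke→J2
b3 stroke→J2
b4 stroke→J1
b5 stroke→J3

#3 |J2  (Se1: effort source, stroke at far end)
#4 |J1  (C1: C, integral causality)
#0 |GY1  (only one flow-in slot at J1)
#1 |GY1  (through GY1, causality inverts; strokes same side of GY1)
#2 |J2  (J2 flow already set via bond 1)
#5 |J3  (J3: last free bond brings effort in)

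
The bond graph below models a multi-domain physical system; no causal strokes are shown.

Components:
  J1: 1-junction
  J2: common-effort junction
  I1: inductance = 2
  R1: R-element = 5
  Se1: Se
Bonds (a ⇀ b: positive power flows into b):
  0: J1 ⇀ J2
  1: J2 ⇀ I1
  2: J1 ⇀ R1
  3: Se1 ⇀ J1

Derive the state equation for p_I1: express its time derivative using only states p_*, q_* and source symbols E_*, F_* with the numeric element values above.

dp_I1/dt = E_Se1 - 5*p_I1/2

b3 stroke→J1  (Se1 (Se) sets effort on bond)
b1 stroke→I1  (prefer integral on I1)
b0 stroke→J2  (closing 0-jn rule on J2)
b2 stroke→J1  (common-f at J1 fixed by 0)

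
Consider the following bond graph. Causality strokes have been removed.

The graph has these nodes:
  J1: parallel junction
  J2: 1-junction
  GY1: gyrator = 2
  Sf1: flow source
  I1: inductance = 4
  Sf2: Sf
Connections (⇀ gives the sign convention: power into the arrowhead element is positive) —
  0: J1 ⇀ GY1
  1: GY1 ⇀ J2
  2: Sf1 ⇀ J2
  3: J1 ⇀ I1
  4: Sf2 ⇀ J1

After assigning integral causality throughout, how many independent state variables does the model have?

1  (I1 all integral)

#2 →Sf1  (Sf1 fixes flow; stroke at Sf1)
#4 →Sf2  (Sf2: flow source, stroke at near end)
#1 →J2  (1-jn J2 has f-setter on 2)
#0 →J1  (GY1 both-in/both-out from 1)
#3 →I1  (J1: bond 0 brought effort, rest push out)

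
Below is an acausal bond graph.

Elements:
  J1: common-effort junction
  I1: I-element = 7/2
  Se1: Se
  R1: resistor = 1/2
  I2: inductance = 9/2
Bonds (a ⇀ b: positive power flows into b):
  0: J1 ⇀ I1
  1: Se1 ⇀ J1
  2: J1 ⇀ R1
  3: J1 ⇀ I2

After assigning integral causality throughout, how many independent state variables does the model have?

2  (I1, I2 all integral)

#1 stroke at J1  (Se1: effort source, stroke at far end)
#0 stroke at I1  (common-e at J1 fixed by 1)
#2 stroke at R1  (common-e at J1 fixed by 1)
#3 stroke at I2  (J1: bond 1 brought effort, rest push out)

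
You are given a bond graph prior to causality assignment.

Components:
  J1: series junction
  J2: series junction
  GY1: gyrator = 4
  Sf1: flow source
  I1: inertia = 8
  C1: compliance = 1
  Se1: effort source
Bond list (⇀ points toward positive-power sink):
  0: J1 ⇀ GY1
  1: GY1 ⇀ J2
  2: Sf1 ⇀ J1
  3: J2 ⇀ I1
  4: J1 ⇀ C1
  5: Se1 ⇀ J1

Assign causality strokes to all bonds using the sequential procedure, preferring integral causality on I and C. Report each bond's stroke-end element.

bond 0 stroke→J1
bond 1 stroke→J2
bond 2 stroke→Sf1
bond 3 stroke→I1
bond 4 stroke→J1
bond 5 stroke→J1

bond 2 →Sf1  (Sf1 (Sf) sets flow on bond)
bond 5 →J1  (Se1 (Se) sets effort on bond)
bond 0 →J1  (J1 flow already set via bond 2)
bond 4 →J1  (common-f at J1 fixed by 2)
bond 1 →J2  (GY1 both-in/both-out from 0)
bond 3 →I1  (J2: last free bond brings flow in)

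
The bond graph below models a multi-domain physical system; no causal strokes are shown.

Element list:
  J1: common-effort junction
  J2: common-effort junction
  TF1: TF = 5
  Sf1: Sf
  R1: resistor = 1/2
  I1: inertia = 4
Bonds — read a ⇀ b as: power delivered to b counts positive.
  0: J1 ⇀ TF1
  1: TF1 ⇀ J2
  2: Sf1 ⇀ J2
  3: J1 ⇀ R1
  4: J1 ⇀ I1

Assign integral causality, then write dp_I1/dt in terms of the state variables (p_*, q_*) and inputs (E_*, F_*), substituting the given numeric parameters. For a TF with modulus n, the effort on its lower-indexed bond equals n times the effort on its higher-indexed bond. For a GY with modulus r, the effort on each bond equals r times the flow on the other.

dp_I1/dt = F_Sf1/10 - p_I1/8

b2 →Sf1  (Sf1: flow source, stroke at near end)
b1 →J2  (closing 0-jn rule on J2)
b0 →TF1  (through TF1, causality passes straight; one stroke at TF1)
b4 →I1  (I1 outputs flow p/I1)
b3 →J1  (closing 0-jn rule on J1)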